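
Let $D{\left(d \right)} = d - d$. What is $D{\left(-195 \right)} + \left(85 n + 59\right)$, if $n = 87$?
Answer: $7454$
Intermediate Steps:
$D{\left(d \right)} = 0$
$D{\left(-195 \right)} + \left(85 n + 59\right) = 0 + \left(85 \cdot 87 + 59\right) = 0 + \left(7395 + 59\right) = 0 + 7454 = 7454$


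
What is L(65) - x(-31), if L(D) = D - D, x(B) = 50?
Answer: -50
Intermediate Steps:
L(D) = 0
L(65) - x(-31) = 0 - 1*50 = 0 - 50 = -50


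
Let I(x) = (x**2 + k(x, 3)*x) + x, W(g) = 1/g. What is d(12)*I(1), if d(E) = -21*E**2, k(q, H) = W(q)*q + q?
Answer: -12096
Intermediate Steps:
W(g) = 1/g
k(q, H) = 1 + q (k(q, H) = q/q + q = 1 + q)
I(x) = x + x**2 + x*(1 + x) (I(x) = (x**2 + (1 + x)*x) + x = (x**2 + x*(1 + x)) + x = x + x**2 + x*(1 + x))
d(12)*I(1) = (-21*12**2)*(2*1*(1 + 1)) = (-21*144)*(2*1*2) = -3024*4 = -12096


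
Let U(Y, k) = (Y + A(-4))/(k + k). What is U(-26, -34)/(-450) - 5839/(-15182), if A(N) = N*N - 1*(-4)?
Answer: 14881859/38714100 ≈ 0.38440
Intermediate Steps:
A(N) = 4 + N² (A(N) = N² + 4 = 4 + N²)
U(Y, k) = (20 + Y)/(2*k) (U(Y, k) = (Y + (4 + (-4)²))/(k + k) = (Y + (4 + 16))/((2*k)) = (Y + 20)*(1/(2*k)) = (20 + Y)*(1/(2*k)) = (20 + Y)/(2*k))
U(-26, -34)/(-450) - 5839/(-15182) = ((½)*(20 - 26)/(-34))/(-450) - 5839/(-15182) = ((½)*(-1/34)*(-6))*(-1/450) - 5839*(-1/15182) = (3/34)*(-1/450) + 5839/15182 = -1/5100 + 5839/15182 = 14881859/38714100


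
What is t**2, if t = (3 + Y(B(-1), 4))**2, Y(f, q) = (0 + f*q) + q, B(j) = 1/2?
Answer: 6561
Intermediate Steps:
B(j) = 1/2
Y(f, q) = q + f*q (Y(f, q) = f*q + q = q + f*q)
t = 81 (t = (3 + 4*(1 + 1/2))**2 = (3 + 4*(3/2))**2 = (3 + 6)**2 = 9**2 = 81)
t**2 = 81**2 = 6561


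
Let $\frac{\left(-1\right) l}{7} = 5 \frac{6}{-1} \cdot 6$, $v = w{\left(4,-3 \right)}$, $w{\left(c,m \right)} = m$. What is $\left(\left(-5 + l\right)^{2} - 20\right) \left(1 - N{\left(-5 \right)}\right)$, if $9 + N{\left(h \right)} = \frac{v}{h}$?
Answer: $14805047$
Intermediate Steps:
$v = -3$
$N{\left(h \right)} = -9 - \frac{3}{h}$
$l = 1260$ ($l = - 7 \cdot 5 \frac{6}{-1} \cdot 6 = - 7 \cdot 5 \cdot 6 \left(-1\right) 6 = - 7 \cdot 5 \left(-6\right) 6 = - 7 \left(\left(-30\right) 6\right) = \left(-7\right) \left(-180\right) = 1260$)
$\left(\left(-5 + l\right)^{2} - 20\right) \left(1 - N{\left(-5 \right)}\right) = \left(\left(-5 + 1260\right)^{2} - 20\right) \left(1 - \left(-9 - \frac{3}{-5}\right)\right) = \left(1255^{2} - 20\right) \left(1 - \left(-9 - - \frac{3}{5}\right)\right) = \left(1575025 - 20\right) \left(1 - \left(-9 + \frac{3}{5}\right)\right) = 1575005 \left(1 - - \frac{42}{5}\right) = 1575005 \left(1 + \frac{42}{5}\right) = 1575005 \cdot \frac{47}{5} = 14805047$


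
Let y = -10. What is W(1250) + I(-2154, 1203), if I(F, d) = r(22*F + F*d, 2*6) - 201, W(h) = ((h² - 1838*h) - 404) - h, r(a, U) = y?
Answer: -736865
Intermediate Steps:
r(a, U) = -10
W(h) = -404 + h² - 1839*h (W(h) = (-404 + h² - 1838*h) - h = -404 + h² - 1839*h)
I(F, d) = -211 (I(F, d) = -10 - 201 = -211)
W(1250) + I(-2154, 1203) = (-404 + 1250² - 1839*1250) - 211 = (-404 + 1562500 - 2298750) - 211 = -736654 - 211 = -736865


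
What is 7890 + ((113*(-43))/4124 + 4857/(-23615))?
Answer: 768258595847/97388260 ≈ 7888.6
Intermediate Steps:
7890 + ((113*(-43))/4124 + 4857/(-23615)) = 7890 + (-4859*1/4124 + 4857*(-1/23615)) = 7890 + (-4859/4124 - 4857/23615) = 7890 - 134775553/97388260 = 768258595847/97388260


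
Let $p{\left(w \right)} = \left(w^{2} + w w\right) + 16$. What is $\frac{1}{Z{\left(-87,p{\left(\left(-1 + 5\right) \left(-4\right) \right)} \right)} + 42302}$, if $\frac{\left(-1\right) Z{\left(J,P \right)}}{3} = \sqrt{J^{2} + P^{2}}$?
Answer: $\frac{42302}{1786882027} + \frac{9 \sqrt{31817}}{1786882027} \approx 2.4572 \cdot 10^{-5}$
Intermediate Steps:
$p{\left(w \right)} = 16 + 2 w^{2}$ ($p{\left(w \right)} = \left(w^{2} + w^{2}\right) + 16 = 2 w^{2} + 16 = 16 + 2 w^{2}$)
$Z{\left(J,P \right)} = - 3 \sqrt{J^{2} + P^{2}}$
$\frac{1}{Z{\left(-87,p{\left(\left(-1 + 5\right) \left(-4\right) \right)} \right)} + 42302} = \frac{1}{- 3 \sqrt{\left(-87\right)^{2} + \left(16 + 2 \left(\left(-1 + 5\right) \left(-4\right)\right)^{2}\right)^{2}} + 42302} = \frac{1}{- 3 \sqrt{7569 + \left(16 + 2 \left(4 \left(-4\right)\right)^{2}\right)^{2}} + 42302} = \frac{1}{- 3 \sqrt{7569 + \left(16 + 2 \left(-16\right)^{2}\right)^{2}} + 42302} = \frac{1}{- 3 \sqrt{7569 + \left(16 + 2 \cdot 256\right)^{2}} + 42302} = \frac{1}{- 3 \sqrt{7569 + \left(16 + 512\right)^{2}} + 42302} = \frac{1}{- 3 \sqrt{7569 + 528^{2}} + 42302} = \frac{1}{- 3 \sqrt{7569 + 278784} + 42302} = \frac{1}{- 3 \sqrt{286353} + 42302} = \frac{1}{- 3 \cdot 3 \sqrt{31817} + 42302} = \frac{1}{- 9 \sqrt{31817} + 42302} = \frac{1}{42302 - 9 \sqrt{31817}}$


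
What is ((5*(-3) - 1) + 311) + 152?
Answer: 447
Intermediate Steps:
((5*(-3) - 1) + 311) + 152 = ((-15 - 1) + 311) + 152 = (-16 + 311) + 152 = 295 + 152 = 447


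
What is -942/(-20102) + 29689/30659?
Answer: 13601936/13397983 ≈ 1.0152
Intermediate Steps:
-942/(-20102) + 29689/30659 = -942*(-1/20102) + 29689*(1/30659) = 471/10051 + 29689/30659 = 13601936/13397983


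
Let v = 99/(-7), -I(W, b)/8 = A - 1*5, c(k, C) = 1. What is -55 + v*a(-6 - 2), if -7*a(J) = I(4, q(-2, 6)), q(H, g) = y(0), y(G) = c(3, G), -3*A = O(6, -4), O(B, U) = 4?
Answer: 2321/49 ≈ 47.367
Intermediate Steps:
A = -4/3 (A = -⅓*4 = -4/3 ≈ -1.3333)
y(G) = 1
q(H, g) = 1
I(W, b) = 152/3 (I(W, b) = -8*(-4/3 - 1*5) = -8*(-4/3 - 5) = -8*(-19/3) = 152/3)
v = -99/7 (v = 99*(-⅐) = -99/7 ≈ -14.143)
a(J) = -152/21 (a(J) = -⅐*152/3 = -152/21)
-55 + v*a(-6 - 2) = -55 - 99/7*(-152/21) = -55 + 5016/49 = 2321/49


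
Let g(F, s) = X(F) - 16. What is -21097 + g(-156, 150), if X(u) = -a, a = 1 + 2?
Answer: -21116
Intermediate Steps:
a = 3
X(u) = -3 (X(u) = -1*3 = -3)
g(F, s) = -19 (g(F, s) = -3 - 16 = -19)
-21097 + g(-156, 150) = -21097 - 19 = -21116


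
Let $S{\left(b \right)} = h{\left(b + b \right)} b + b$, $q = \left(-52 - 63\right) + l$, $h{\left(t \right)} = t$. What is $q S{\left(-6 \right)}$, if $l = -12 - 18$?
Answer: $-9570$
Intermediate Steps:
$l = -30$
$q = -145$ ($q = \left(-52 - 63\right) - 30 = -115 - 30 = -145$)
$S{\left(b \right)} = b + 2 b^{2}$ ($S{\left(b \right)} = \left(b + b\right) b + b = 2 b b + b = 2 b^{2} + b = b + 2 b^{2}$)
$q S{\left(-6 \right)} = - 145 \left(- 6 \left(1 + 2 \left(-6\right)\right)\right) = - 145 \left(- 6 \left(1 - 12\right)\right) = - 145 \left(\left(-6\right) \left(-11\right)\right) = \left(-145\right) 66 = -9570$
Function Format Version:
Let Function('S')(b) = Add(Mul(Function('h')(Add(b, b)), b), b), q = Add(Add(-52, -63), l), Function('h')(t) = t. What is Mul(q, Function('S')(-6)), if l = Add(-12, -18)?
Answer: -9570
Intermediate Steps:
l = -30
q = -145 (q = Add(Add(-52, -63), -30) = Add(-115, -30) = -145)
Function('S')(b) = Add(b, Mul(2, Pow(b, 2))) (Function('S')(b) = Add(Mul(Add(b, b), b), b) = Add(Mul(Mul(2, b), b), b) = Add(Mul(2, Pow(b, 2)), b) = Add(b, Mul(2, Pow(b, 2))))
Mul(q, Function('S')(-6)) = Mul(-145, Mul(-6, Add(1, Mul(2, -6)))) = Mul(-145, Mul(-6, Add(1, -12))) = Mul(-145, Mul(-6, -11)) = Mul(-145, 66) = -9570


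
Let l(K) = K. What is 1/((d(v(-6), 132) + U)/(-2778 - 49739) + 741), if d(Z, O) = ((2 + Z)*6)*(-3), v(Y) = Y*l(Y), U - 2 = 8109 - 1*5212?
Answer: 52517/38912882 ≈ 0.0013496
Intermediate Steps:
U = 2899 (U = 2 + (8109 - 1*5212) = 2 + (8109 - 5212) = 2 + 2897 = 2899)
v(Y) = Y² (v(Y) = Y*Y = Y²)
d(Z, O) = -36 - 18*Z (d(Z, O) = (12 + 6*Z)*(-3) = -36 - 18*Z)
1/((d(v(-6), 132) + U)/(-2778 - 49739) + 741) = 1/(((-36 - 18*(-6)²) + 2899)/(-2778 - 49739) + 741) = 1/(((-36 - 18*36) + 2899)/(-52517) + 741) = 1/(((-36 - 648) + 2899)*(-1/52517) + 741) = 1/((-684 + 2899)*(-1/52517) + 741) = 1/(2215*(-1/52517) + 741) = 1/(-2215/52517 + 741) = 1/(38912882/52517) = 52517/38912882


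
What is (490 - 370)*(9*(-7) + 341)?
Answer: 33360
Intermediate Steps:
(490 - 370)*(9*(-7) + 341) = 120*(-63 + 341) = 120*278 = 33360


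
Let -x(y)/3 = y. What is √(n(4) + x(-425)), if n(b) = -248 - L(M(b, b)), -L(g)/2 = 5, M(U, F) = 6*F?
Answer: √1037 ≈ 32.203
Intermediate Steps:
L(g) = -10 (L(g) = -2*5 = -10)
n(b) = -238 (n(b) = -248 - 1*(-10) = -248 + 10 = -238)
x(y) = -3*y
√(n(4) + x(-425)) = √(-238 - 3*(-425)) = √(-238 + 1275) = √1037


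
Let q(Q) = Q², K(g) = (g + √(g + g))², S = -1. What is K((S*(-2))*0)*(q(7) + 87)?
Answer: 0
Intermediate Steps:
K(g) = (g + √2*√g)² (K(g) = (g + √(2*g))² = (g + √2*√g)²)
K((S*(-2))*0)*(q(7) + 87) = (-1*(-2)*0 + √2*√(-1*(-2)*0))²*(7² + 87) = (2*0 + √2*√(2*0))²*(49 + 87) = (0 + √2*√0)²*136 = (0 + √2*0)²*136 = (0 + 0)²*136 = 0²*136 = 0*136 = 0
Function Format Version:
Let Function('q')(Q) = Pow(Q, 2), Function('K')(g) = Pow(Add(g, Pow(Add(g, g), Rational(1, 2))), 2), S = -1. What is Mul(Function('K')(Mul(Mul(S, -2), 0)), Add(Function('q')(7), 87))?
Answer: 0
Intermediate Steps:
Function('K')(g) = Pow(Add(g, Mul(Pow(2, Rational(1, 2)), Pow(g, Rational(1, 2)))), 2) (Function('K')(g) = Pow(Add(g, Pow(Mul(2, g), Rational(1, 2))), 2) = Pow(Add(g, Mul(Pow(2, Rational(1, 2)), Pow(g, Rational(1, 2)))), 2))
Mul(Function('K')(Mul(Mul(S, -2), 0)), Add(Function('q')(7), 87)) = Mul(Pow(Add(Mul(Mul(-1, -2), 0), Mul(Pow(2, Rational(1, 2)), Pow(Mul(Mul(-1, -2), 0), Rational(1, 2)))), 2), Add(Pow(7, 2), 87)) = Mul(Pow(Add(Mul(2, 0), Mul(Pow(2, Rational(1, 2)), Pow(Mul(2, 0), Rational(1, 2)))), 2), Add(49, 87)) = Mul(Pow(Add(0, Mul(Pow(2, Rational(1, 2)), Pow(0, Rational(1, 2)))), 2), 136) = Mul(Pow(Add(0, Mul(Pow(2, Rational(1, 2)), 0)), 2), 136) = Mul(Pow(Add(0, 0), 2), 136) = Mul(Pow(0, 2), 136) = Mul(0, 136) = 0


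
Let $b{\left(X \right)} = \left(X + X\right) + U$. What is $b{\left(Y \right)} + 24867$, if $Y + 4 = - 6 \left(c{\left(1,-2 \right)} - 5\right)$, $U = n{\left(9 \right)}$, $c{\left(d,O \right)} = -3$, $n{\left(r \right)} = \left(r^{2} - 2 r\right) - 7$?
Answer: $25011$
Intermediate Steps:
$n{\left(r \right)} = -7 + r^{2} - 2 r$
$U = 56$ ($U = -7 + 9^{2} - 18 = -7 + 81 - 18 = 56$)
$Y = 44$ ($Y = -4 - 6 \left(-3 - 5\right) = -4 - -48 = -4 + 48 = 44$)
$b{\left(X \right)} = 56 + 2 X$ ($b{\left(X \right)} = \left(X + X\right) + 56 = 2 X + 56 = 56 + 2 X$)
$b{\left(Y \right)} + 24867 = \left(56 + 2 \cdot 44\right) + 24867 = \left(56 + 88\right) + 24867 = 144 + 24867 = 25011$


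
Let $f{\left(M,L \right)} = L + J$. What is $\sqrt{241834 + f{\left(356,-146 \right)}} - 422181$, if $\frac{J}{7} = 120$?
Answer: $-422181 + 4 \sqrt{15158} \approx -4.2169 \cdot 10^{5}$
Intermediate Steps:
$J = 840$ ($J = 7 \cdot 120 = 840$)
$f{\left(M,L \right)} = 840 + L$ ($f{\left(M,L \right)} = L + 840 = 840 + L$)
$\sqrt{241834 + f{\left(356,-146 \right)}} - 422181 = \sqrt{241834 + \left(840 - 146\right)} - 422181 = \sqrt{241834 + 694} - 422181 = \sqrt{242528} - 422181 = 4 \sqrt{15158} - 422181 = -422181 + 4 \sqrt{15158}$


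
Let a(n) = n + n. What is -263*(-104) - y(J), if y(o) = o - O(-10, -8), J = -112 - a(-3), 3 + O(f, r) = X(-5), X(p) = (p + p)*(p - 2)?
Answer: 27525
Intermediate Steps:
X(p) = 2*p*(-2 + p) (X(p) = (2*p)*(-2 + p) = 2*p*(-2 + p))
a(n) = 2*n
O(f, r) = 67 (O(f, r) = -3 + 2*(-5)*(-2 - 5) = -3 + 2*(-5)*(-7) = -3 + 70 = 67)
J = -106 (J = -112 - 2*(-3) = -112 - 1*(-6) = -112 + 6 = -106)
y(o) = -67 + o (y(o) = o - 1*67 = o - 67 = -67 + o)
-263*(-104) - y(J) = -263*(-104) - (-67 - 106) = 27352 - 1*(-173) = 27352 + 173 = 27525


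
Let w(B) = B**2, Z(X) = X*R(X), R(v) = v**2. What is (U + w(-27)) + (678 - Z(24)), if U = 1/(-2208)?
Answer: -27416737/2208 ≈ -12417.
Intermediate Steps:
Z(X) = X**3 (Z(X) = X*X**2 = X**3)
U = -1/2208 ≈ -0.00045290
(U + w(-27)) + (678 - Z(24)) = (-1/2208 + (-27)**2) + (678 - 1*24**3) = (-1/2208 + 729) + (678 - 1*13824) = 1609631/2208 + (678 - 13824) = 1609631/2208 - 13146 = -27416737/2208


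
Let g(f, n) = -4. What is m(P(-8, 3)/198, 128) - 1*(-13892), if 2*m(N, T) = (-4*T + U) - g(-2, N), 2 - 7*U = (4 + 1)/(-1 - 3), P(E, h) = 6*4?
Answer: 763741/56 ≈ 13638.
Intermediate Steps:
P(E, h) = 24
U = 13/28 (U = 2/7 - (4 + 1)/(7*(-1 - 3)) = 2/7 - 5/(7*(-4)) = 2/7 - 5*(-1)/(7*4) = 2/7 - ⅐*(-5/4) = 2/7 + 5/28 = 13/28 ≈ 0.46429)
m(N, T) = 125/56 - 2*T (m(N, T) = ((-4*T + 13/28) - 1*(-4))/2 = ((13/28 - 4*T) + 4)/2 = (125/28 - 4*T)/2 = 125/56 - 2*T)
m(P(-8, 3)/198, 128) - 1*(-13892) = (125/56 - 2*128) - 1*(-13892) = (125/56 - 256) + 13892 = -14211/56 + 13892 = 763741/56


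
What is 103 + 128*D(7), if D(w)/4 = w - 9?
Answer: -921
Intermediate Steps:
D(w) = -36 + 4*w (D(w) = 4*(w - 9) = 4*(-9 + w) = -36 + 4*w)
103 + 128*D(7) = 103 + 128*(-36 + 4*7) = 103 + 128*(-36 + 28) = 103 + 128*(-8) = 103 - 1024 = -921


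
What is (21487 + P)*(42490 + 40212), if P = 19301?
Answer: 3373249176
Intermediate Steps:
(21487 + P)*(42490 + 40212) = (21487 + 19301)*(42490 + 40212) = 40788*82702 = 3373249176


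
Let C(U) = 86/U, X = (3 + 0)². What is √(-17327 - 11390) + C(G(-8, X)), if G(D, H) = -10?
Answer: -43/5 + 47*I*√13 ≈ -8.6 + 169.46*I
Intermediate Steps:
X = 9 (X = 3² = 9)
√(-17327 - 11390) + C(G(-8, X)) = √(-17327 - 11390) + 86/(-10) = √(-28717) + 86*(-⅒) = 47*I*√13 - 43/5 = -43/5 + 47*I*√13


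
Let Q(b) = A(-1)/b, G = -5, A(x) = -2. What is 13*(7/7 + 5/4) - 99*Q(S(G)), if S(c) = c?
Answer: -207/20 ≈ -10.350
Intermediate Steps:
Q(b) = -2/b
13*(7/7 + 5/4) - 99*Q(S(G)) = 13*(7/7 + 5/4) - (-198)/(-5) = 13*(7*(⅐) + 5*(¼)) - (-198)*(-1)/5 = 13*(1 + 5/4) - 99*⅖ = 13*(9/4) - 198/5 = 117/4 - 198/5 = -207/20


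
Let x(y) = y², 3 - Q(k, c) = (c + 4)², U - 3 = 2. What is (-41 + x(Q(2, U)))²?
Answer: 36517849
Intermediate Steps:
U = 5 (U = 3 + 2 = 5)
Q(k, c) = 3 - (4 + c)² (Q(k, c) = 3 - (c + 4)² = 3 - (4 + c)²)
(-41 + x(Q(2, U)))² = (-41 + (3 - (4 + 5)²)²)² = (-41 + (3 - 1*9²)²)² = (-41 + (3 - 1*81)²)² = (-41 + (3 - 81)²)² = (-41 + (-78)²)² = (-41 + 6084)² = 6043² = 36517849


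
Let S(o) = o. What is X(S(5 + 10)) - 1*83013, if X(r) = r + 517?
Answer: -82481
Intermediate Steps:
X(r) = 517 + r
X(S(5 + 10)) - 1*83013 = (517 + (5 + 10)) - 1*83013 = (517 + 15) - 83013 = 532 - 83013 = -82481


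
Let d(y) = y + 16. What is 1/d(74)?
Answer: 1/90 ≈ 0.011111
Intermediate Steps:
d(y) = 16 + y
1/d(74) = 1/(16 + 74) = 1/90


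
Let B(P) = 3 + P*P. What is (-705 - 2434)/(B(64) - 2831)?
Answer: -3139/1268 ≈ -2.4756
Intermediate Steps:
B(P) = 3 + P²
(-705 - 2434)/(B(64) - 2831) = (-705 - 2434)/((3 + 64²) - 2831) = -3139/((3 + 4096) - 2831) = -3139/(4099 - 2831) = -3139/1268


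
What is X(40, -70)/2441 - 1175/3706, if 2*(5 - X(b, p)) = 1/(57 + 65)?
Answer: -347658543/1103654212 ≈ -0.31501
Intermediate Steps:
X(b, p) = 1219/244 (X(b, p) = 5 - 1/(2*(57 + 65)) = 5 - ½/122 = 5 - ½*1/122 = 5 - 1/244 = 1219/244)
X(40, -70)/2441 - 1175/3706 = (1219/244)/2441 - 1175/3706 = (1219/244)*(1/2441) - 1175*1/3706 = 1219/595604 - 1175/3706 = -347658543/1103654212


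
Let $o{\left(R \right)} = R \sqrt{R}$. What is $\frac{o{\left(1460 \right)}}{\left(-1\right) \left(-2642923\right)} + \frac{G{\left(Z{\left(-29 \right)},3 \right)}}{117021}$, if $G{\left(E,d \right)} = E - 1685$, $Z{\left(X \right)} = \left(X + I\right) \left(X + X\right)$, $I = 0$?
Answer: $- \frac{1}{39007} + \frac{2920 \sqrt{365}}{2642923} \approx 0.021082$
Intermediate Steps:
$o{\left(R \right)} = R^{\frac{3}{2}}$
$Z{\left(X \right)} = 2 X^{2}$ ($Z{\left(X \right)} = \left(X + 0\right) \left(X + X\right) = X 2 X = 2 X^{2}$)
$G{\left(E,d \right)} = -1685 + E$
$\frac{o{\left(1460 \right)}}{\left(-1\right) \left(-2642923\right)} + \frac{G{\left(Z{\left(-29 \right)},3 \right)}}{117021} = \frac{1460^{\frac{3}{2}}}{\left(-1\right) \left(-2642923\right)} + \frac{-1685 + 2 \left(-29\right)^{2}}{117021} = \frac{2920 \sqrt{365}}{2642923} + \left(-1685 + 2 \cdot 841\right) \frac{1}{117021} = 2920 \sqrt{365} \cdot \frac{1}{2642923} + \left(-1685 + 1682\right) \frac{1}{117021} = \frac{2920 \sqrt{365}}{2642923} - \frac{1}{39007} = - \frac{1}{39007} + \frac{2920 \sqrt{365}}{2642923}$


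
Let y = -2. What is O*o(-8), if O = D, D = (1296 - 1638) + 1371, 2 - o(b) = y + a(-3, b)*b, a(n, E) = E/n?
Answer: 26068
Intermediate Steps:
o(b) = 4 + b**2/3 (o(b) = 2 - (-2 + (b/(-3))*b) = 2 - (-2 + (b*(-1/3))*b) = 2 - (-2 + (-b/3)*b) = 2 - (-2 - b**2/3) = 2 + (2 + b**2/3) = 4 + b**2/3)
D = 1029 (D = -342 + 1371 = 1029)
O = 1029
O*o(-8) = 1029*(4 + (1/3)*(-8)**2) = 1029*(4 + (1/3)*64) = 1029*(4 + 64/3) = 1029*(76/3) = 26068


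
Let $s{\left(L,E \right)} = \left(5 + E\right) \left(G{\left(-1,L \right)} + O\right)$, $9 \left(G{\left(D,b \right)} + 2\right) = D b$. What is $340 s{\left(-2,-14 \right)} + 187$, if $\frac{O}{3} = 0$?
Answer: $5627$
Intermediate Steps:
$O = 0$ ($O = 3 \cdot 0 = 0$)
$G{\left(D,b \right)} = -2 + \frac{D b}{9}$
$s{\left(L,E \right)} = \left(-2 - \frac{L}{9}\right) \left(5 + E\right)$ ($s{\left(L,E \right)} = \left(5 + E\right) \left(\left(-2 + \frac{1}{9} \left(-1\right) L\right) + 0\right) = \left(5 + E\right) \left(\left(-2 - \frac{L}{9}\right) + 0\right) = \left(5 + E\right) \left(-2 - \frac{L}{9}\right) = \left(-2 - \frac{L}{9}\right) \left(5 + E\right)$)
$340 s{\left(-2,-14 \right)} + 187 = 340 \left(-10 - - \frac{10}{9} - - \frac{14 \left(18 - 2\right)}{9}\right) + 187 = 340 \left(-10 + \frac{10}{9} - \left(- \frac{14}{9}\right) 16\right) + 187 = 340 \left(-10 + \frac{10}{9} + \frac{224}{9}\right) + 187 = 340 \cdot 16 + 187 = 5440 + 187 = 5627$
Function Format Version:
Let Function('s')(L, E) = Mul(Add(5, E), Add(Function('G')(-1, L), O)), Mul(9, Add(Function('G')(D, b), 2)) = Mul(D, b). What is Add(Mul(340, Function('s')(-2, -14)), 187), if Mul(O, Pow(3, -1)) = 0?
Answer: 5627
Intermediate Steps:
O = 0 (O = Mul(3, 0) = 0)
Function('G')(D, b) = Add(-2, Mul(Rational(1, 9), D, b)) (Function('G')(D, b) = Add(-2, Mul(Rational(1, 9), Mul(D, b))) = Add(-2, Mul(Rational(1, 9), D, b)))
Function('s')(L, E) = Mul(Add(-2, Mul(Rational(-1, 9), L)), Add(5, E)) (Function('s')(L, E) = Mul(Add(5, E), Add(Add(-2, Mul(Rational(1, 9), -1, L)), 0)) = Mul(Add(5, E), Add(Add(-2, Mul(Rational(-1, 9), L)), 0)) = Mul(Add(5, E), Add(-2, Mul(Rational(-1, 9), L))) = Mul(Add(-2, Mul(Rational(-1, 9), L)), Add(5, E)))
Add(Mul(340, Function('s')(-2, -14)), 187) = Add(Mul(340, Add(-10, Mul(Rational(-5, 9), -2), Mul(Rational(-1, 9), -14, Add(18, -2)))), 187) = Add(Mul(340, Add(-10, Rational(10, 9), Mul(Rational(-1, 9), -14, 16))), 187) = Add(Mul(340, Add(-10, Rational(10, 9), Rational(224, 9))), 187) = Add(Mul(340, 16), 187) = Add(5440, 187) = 5627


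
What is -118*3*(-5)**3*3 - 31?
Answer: 132719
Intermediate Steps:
-118*3*(-5)**3*3 - 31 = -118*3*(-125)*3 - 31 = -(-44250)*3 - 31 = -118*(-1125) - 31 = 132750 - 31 = 132719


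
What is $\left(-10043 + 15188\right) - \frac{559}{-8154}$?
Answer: $\frac{41952889}{8154} \approx 5145.1$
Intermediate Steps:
$\left(-10043 + 15188\right) - \frac{559}{-8154} = 5145 - - \frac{559}{8154} = 5145 + \frac{559}{8154} = \frac{41952889}{8154}$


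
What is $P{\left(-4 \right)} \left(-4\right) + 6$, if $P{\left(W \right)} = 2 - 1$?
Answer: $2$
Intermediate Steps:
$P{\left(W \right)} = 1$
$P{\left(-4 \right)} \left(-4\right) + 6 = 1 \left(-4\right) + 6 = -4 + 6 = 2$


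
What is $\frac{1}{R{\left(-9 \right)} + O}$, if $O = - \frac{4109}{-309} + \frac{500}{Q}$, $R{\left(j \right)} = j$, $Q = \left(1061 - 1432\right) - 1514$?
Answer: $\frac{116493}{469756} \approx 0.24799$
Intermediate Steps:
$Q = -1885$ ($Q = -371 - 1514 = -1885$)
$O = \frac{1518193}{116493}$ ($O = - \frac{4109}{-309} + \frac{500}{-1885} = \left(-4109\right) \left(- \frac{1}{309}\right) + 500 \left(- \frac{1}{1885}\right) = \frac{4109}{309} - \frac{100}{377} = \frac{1518193}{116493} \approx 13.032$)
$\frac{1}{R{\left(-9 \right)} + O} = \frac{1}{-9 + \frac{1518193}{116493}} = \frac{1}{\frac{469756}{116493}} = \frac{116493}{469756}$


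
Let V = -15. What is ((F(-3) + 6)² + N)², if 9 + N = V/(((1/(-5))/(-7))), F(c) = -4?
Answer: 280900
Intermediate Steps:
N = -534 (N = -9 - 15/((1/(-5))/(-7)) = -9 - 15/((1*(-⅕))*(-⅐)) = -9 - 15/((-⅕*(-⅐))) = -9 - 15/1/35 = -9 - 15*35 = -9 - 525 = -534)
((F(-3) + 6)² + N)² = ((-4 + 6)² - 534)² = (2² - 534)² = (4 - 534)² = (-530)² = 280900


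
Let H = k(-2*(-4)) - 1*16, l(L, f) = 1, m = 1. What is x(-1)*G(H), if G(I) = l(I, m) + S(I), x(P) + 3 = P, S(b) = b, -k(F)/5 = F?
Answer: 220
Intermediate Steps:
k(F) = -5*F
H = -56 (H = -(-10)*(-4) - 1*16 = -5*8 - 16 = -40 - 16 = -56)
x(P) = -3 + P
G(I) = 1 + I
x(-1)*G(H) = (-3 - 1)*(1 - 56) = -4*(-55) = 220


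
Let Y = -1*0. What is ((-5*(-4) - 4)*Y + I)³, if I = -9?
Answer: -729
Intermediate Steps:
Y = 0
((-5*(-4) - 4)*Y + I)³ = ((-5*(-4) - 4)*0 - 9)³ = ((20 - 4)*0 - 9)³ = (16*0 - 9)³ = (0 - 9)³ = (-9)³ = -729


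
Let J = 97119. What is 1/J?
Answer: 1/97119 ≈ 1.0297e-5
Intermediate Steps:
1/J = 1/97119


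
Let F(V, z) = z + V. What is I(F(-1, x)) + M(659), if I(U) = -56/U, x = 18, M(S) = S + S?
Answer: 22350/17 ≈ 1314.7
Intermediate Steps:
M(S) = 2*S
F(V, z) = V + z
I(F(-1, x)) + M(659) = -56/(-1 + 18) + 2*659 = -56/17 + 1318 = 22350/17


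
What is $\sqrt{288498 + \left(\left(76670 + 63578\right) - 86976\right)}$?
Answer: $\sqrt{341770} \approx 584.61$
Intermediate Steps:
$\sqrt{288498 + \left(\left(76670 + 63578\right) - 86976\right)} = \sqrt{288498 + \left(140248 - 86976\right)} = \sqrt{288498 + 53272} = \sqrt{341770}$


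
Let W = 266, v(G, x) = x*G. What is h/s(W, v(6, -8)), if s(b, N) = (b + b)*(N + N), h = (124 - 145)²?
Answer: -21/2432 ≈ -0.0086349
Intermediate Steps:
v(G, x) = G*x
h = 441 (h = (-21)² = 441)
s(b, N) = 4*N*b (s(b, N) = (2*b)*(2*N) = 4*N*b)
h/s(W, v(6, -8)) = 441/((4*(6*(-8))*266)) = 441/((4*(-48)*266)) = 441/(-51072) = 441*(-1/51072) = -21/2432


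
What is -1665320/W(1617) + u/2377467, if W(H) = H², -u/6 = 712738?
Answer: -1682308066148/690704090307 ≈ -2.4356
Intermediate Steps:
u = -4276428 (u = -6*712738 = -4276428)
-1665320/W(1617) + u/2377467 = -1665320/(1617²) - 4276428/2377467 = -1665320/2614689 - 4276428*1/2377467 = -1665320*1/2614689 - 1425476/792489 = -1665320/2614689 - 1425476/792489 = -1682308066148/690704090307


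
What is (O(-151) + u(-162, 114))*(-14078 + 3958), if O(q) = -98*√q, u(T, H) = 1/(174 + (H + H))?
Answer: -5060/201 + 991760*I*√151 ≈ -25.174 + 1.2187e+7*I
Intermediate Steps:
u(T, H) = 1/(174 + 2*H)
(O(-151) + u(-162, 114))*(-14078 + 3958) = (-98*I*√151 + 1/(2*(87 + 114)))*(-14078 + 3958) = (-98*I*√151 + (½)/201)*(-10120) = (-98*I*√151 + (½)*(1/201))*(-10120) = (-98*I*√151 + 1/402)*(-10120) = (1/402 - 98*I*√151)*(-10120) = -5060/201 + 991760*I*√151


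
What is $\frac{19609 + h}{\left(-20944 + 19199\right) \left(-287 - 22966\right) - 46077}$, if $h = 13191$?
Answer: $\frac{4100}{5066301} \approx 0.00080927$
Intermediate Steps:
$\frac{19609 + h}{\left(-20944 + 19199\right) \left(-287 - 22966\right) - 46077} = \frac{19609 + 13191}{\left(-20944 + 19199\right) \left(-287 - 22966\right) - 46077} = \frac{32800}{\left(-1745\right) \left(-23253\right) - 46077} = \frac{32800}{40576485 - 46077} = \frac{32800}{40530408} = 32800 \cdot \frac{1}{40530408} = \frac{4100}{5066301}$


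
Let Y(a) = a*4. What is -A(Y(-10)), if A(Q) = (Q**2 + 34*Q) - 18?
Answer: -222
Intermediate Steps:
Y(a) = 4*a
A(Q) = -18 + Q**2 + 34*Q
-A(Y(-10)) = -(-18 + (4*(-10))**2 + 34*(4*(-10))) = -(-18 + (-40)**2 + 34*(-40)) = -(-18 + 1600 - 1360) = -1*222 = -222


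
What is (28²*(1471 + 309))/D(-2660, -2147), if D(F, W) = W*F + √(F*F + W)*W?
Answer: 195372800/242611 + 124201280*√893/4609609 ≈ 1610.5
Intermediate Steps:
D(F, W) = F*W + W*√(W + F²) (D(F, W) = F*W + √(F² + W)*W = F*W + √(W + F²)*W = F*W + W*√(W + F²))
(28²*(1471 + 309))/D(-2660, -2147) = (28²*(1471 + 309))/((-2147*(-2660 + √(-2147 + (-2660)²)))) = (784*1780)/((-2147*(-2660 + √(-2147 + 7075600)))) = 1395520/((-2147*(-2660 + √7073453))) = 1395520/((-2147*(-2660 + 89*√893))) = 1395520/(5711020 - 191083*√893)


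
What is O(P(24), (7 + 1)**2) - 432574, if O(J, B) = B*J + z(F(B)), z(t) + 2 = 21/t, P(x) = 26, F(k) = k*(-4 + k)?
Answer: -551567353/1280 ≈ -4.3091e+5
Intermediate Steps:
z(t) = -2 + 21/t
O(J, B) = -2 + B*J + 21/(B*(-4 + B)) (O(J, B) = B*J + (-2 + 21/((B*(-4 + B)))) = B*J + (-2 + 21*(1/(B*(-4 + B)))) = B*J + (-2 + 21/(B*(-4 + B))) = -2 + B*J + 21/(B*(-4 + B)))
O(P(24), (7 + 1)**2) - 432574 = (21 + (7 + 1)**2*(-4 + (7 + 1)**2)*(-2 + (7 + 1)**2*26))/(((7 + 1)**2)*(-4 + (7 + 1)**2)) - 432574 = (21 + 8**2*(-4 + 8**2)*(-2 + 8**2*26))/((8**2)*(-4 + 8**2)) - 432574 = (21 + 64*(-4 + 64)*(-2 + 64*26))/(64*(-4 + 64)) - 432574 = (1/64)*(21 + 64*60*(-2 + 1664))/60 - 432574 = (1/64)*(1/60)*(21 + 64*60*1662) - 432574 = (1/64)*(1/60)*(21 + 6382080) - 432574 = (1/64)*(1/60)*6382101 - 432574 = 2127367/1280 - 432574 = -551567353/1280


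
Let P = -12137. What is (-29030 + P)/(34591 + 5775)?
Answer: -41167/40366 ≈ -1.0198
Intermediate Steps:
(-29030 + P)/(34591 + 5775) = (-29030 - 12137)/(34591 + 5775) = -41167/40366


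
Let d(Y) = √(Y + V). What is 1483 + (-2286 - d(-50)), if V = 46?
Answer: -803 - 2*I ≈ -803.0 - 2.0*I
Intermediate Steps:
d(Y) = √(46 + Y) (d(Y) = √(Y + 46) = √(46 + Y))
1483 + (-2286 - d(-50)) = 1483 + (-2286 - √(46 - 50)) = 1483 + (-2286 - √(-4)) = 1483 + (-2286 - 2*I) = -803 - 2*I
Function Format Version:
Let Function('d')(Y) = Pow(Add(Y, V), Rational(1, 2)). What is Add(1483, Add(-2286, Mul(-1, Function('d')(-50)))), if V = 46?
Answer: Add(-803, Mul(-2, I)) ≈ Add(-803.00, Mul(-2.0000, I))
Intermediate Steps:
Function('d')(Y) = Pow(Add(46, Y), Rational(1, 2)) (Function('d')(Y) = Pow(Add(Y, 46), Rational(1, 2)) = Pow(Add(46, Y), Rational(1, 2)))
Add(1483, Add(-2286, Mul(-1, Function('d')(-50)))) = Add(1483, Add(-2286, Mul(-1, Pow(Add(46, -50), Rational(1, 2))))) = Add(1483, Add(-2286, Mul(-1, Pow(-4, Rational(1, 2))))) = Add(1483, Add(-2286, Mul(-1, Mul(2, I)))) = Add(1483, Add(-2286, Mul(-2, I))) = Add(-803, Mul(-2, I))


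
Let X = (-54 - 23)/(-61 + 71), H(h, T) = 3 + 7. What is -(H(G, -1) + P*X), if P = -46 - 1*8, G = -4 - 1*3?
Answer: -2129/5 ≈ -425.80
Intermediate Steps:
G = -7 (G = -4 - 3 = -7)
H(h, T) = 10
X = -77/10 ≈ -7.7000
P = -54 (P = -46 - 8 = -54)
-(H(G, -1) + P*X) = -(10 - 54*(-77/10)) = -(10 + 2079/5) = -1*2129/5 = -2129/5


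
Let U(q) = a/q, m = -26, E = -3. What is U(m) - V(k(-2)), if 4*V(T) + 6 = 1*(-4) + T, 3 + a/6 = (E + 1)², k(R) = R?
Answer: 36/13 ≈ 2.7692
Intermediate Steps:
a = 6 (a = -18 + 6*(-3 + 1)² = -18 + 6*(-2)² = -18 + 6*4 = -18 + 24 = 6)
U(q) = 6/q
V(T) = -5/2 + T/4 (V(T) = -3/2 + (1*(-4) + T)/4 = -3/2 + (-4 + T)/4 = -3/2 + (-1 + T/4) = -5/2 + T/4)
U(m) - V(k(-2)) = 6/(-26) - (-5/2 + (¼)*(-2)) = 6*(-1/26) - (-5/2 - ½) = -3/13 - 1*(-3) = -3/13 + 3 = 36/13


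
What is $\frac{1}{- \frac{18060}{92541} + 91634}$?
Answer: $\frac{30847}{2826627978} \approx 1.0913 \cdot 10^{-5}$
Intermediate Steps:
$\frac{1}{- \frac{18060}{92541} + 91634} = \frac{1}{\left(-18060\right) \frac{1}{92541} + 91634} = \frac{1}{- \frac{6020}{30847} + 91634} = \frac{1}{\frac{2826627978}{30847}} = \frac{30847}{2826627978}$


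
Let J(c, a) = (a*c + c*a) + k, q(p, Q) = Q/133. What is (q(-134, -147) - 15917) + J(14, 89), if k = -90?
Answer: -256806/19 ≈ -13516.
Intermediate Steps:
q(p, Q) = Q/133 (q(p, Q) = Q*(1/133) = Q/133)
J(c, a) = -90 + 2*a*c (J(c, a) = (a*c + c*a) - 90 = (a*c + a*c) - 90 = 2*a*c - 90 = -90 + 2*a*c)
(q(-134, -147) - 15917) + J(14, 89) = ((1/133)*(-147) - 15917) + (-90 + 2*89*14) = (-21/19 - 15917) + (-90 + 2492) = -302444/19 + 2402 = -256806/19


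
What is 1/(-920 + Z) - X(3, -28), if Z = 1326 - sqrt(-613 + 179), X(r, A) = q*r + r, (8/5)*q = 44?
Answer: -2018597/23610 + I*sqrt(434)/165270 ≈ -85.498 + 0.00012605*I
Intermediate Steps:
q = 55/2 (q = (5/8)*44 = 55/2 ≈ 27.500)
X(r, A) = 57*r/2 (X(r, A) = 55*r/2 + r = 57*r/2)
Z = 1326 - I*sqrt(434) (Z = 1326 - sqrt(-434) = 1326 - I*sqrt(434) ≈ 1326.0 - 20.833*I)
1/(-920 + Z) - X(3, -28) = 1/(-920 + (1326 - I*sqrt(434))) - 57*3/2 = 1/(406 - I*sqrt(434)) - 1*171/2 = 1/(406 - I*sqrt(434)) - 171/2 = -171/2 + 1/(406 - I*sqrt(434))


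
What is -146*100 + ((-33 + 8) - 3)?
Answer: -14628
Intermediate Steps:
-146*100 + ((-33 + 8) - 3) = -14600 + (-25 - 3) = -14600 - 28 = -14628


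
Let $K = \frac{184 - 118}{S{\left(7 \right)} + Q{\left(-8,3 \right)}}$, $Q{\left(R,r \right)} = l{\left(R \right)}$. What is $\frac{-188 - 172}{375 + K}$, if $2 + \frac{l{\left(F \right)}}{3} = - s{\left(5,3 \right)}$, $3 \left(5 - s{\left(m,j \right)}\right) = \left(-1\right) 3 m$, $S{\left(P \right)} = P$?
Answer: $- \frac{1160}{1201} \approx -0.96586$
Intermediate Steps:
$s{\left(m,j \right)} = 5 + m$ ($s{\left(m,j \right)} = 5 - \frac{\left(-1\right) 3 m}{3} = 5 - \frac{\left(-3\right) m}{3} = 5 + m$)
$l{\left(F \right)} = -36$ ($l{\left(F \right)} = -6 + 3 \left(- (5 + 5)\right) = -6 + 3 \left(\left(-1\right) 10\right) = -6 + 3 \left(-10\right) = -6 - 30 = -36$)
$Q{\left(R,r \right)} = -36$
$K = - \frac{66}{29}$ ($K = \frac{184 - 118}{7 - 36} = \frac{66}{-29} = 66 \left(- \frac{1}{29}\right) = - \frac{66}{29} \approx -2.2759$)
$\frac{-188 - 172}{375 + K} = \frac{-188 - 172}{375 - \frac{66}{29}} = - \frac{360}{\frac{10809}{29}} = \left(-360\right) \frac{29}{10809} = - \frac{1160}{1201}$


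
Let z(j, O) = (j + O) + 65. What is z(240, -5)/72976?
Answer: 75/18244 ≈ 0.0041109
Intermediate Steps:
z(j, O) = 65 + O + j (z(j, O) = (O + j) + 65 = 65 + O + j)
z(240, -5)/72976 = (65 - 5 + 240)/72976 = 300*(1/72976) = 75/18244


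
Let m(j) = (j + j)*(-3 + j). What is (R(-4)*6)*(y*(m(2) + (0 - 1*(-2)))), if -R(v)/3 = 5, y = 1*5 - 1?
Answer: 720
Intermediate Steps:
m(j) = 2*j*(-3 + j) (m(j) = (2*j)*(-3 + j) = 2*j*(-3 + j))
y = 4 (y = 5 - 1 = 4)
R(v) = -15 (R(v) = -3*5 = -15)
(R(-4)*6)*(y*(m(2) + (0 - 1*(-2)))) = (-15*6)*(4*(2*2*(-3 + 2) + (0 - 1*(-2)))) = -360*(2*2*(-1) + (0 + 2)) = -360*(-4 + 2) = -360*(-2) = -90*(-8) = 720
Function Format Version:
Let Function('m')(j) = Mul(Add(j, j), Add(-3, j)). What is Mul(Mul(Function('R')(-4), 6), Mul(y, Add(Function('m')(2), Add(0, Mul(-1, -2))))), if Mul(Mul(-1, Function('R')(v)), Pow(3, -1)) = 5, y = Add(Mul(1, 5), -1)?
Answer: 720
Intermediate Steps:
Function('m')(j) = Mul(2, j, Add(-3, j)) (Function('m')(j) = Mul(Mul(2, j), Add(-3, j)) = Mul(2, j, Add(-3, j)))
y = 4 (y = Add(5, -1) = 4)
Function('R')(v) = -15 (Function('R')(v) = Mul(-3, 5) = -15)
Mul(Mul(Function('R')(-4), 6), Mul(y, Add(Function('m')(2), Add(0, Mul(-1, -2))))) = Mul(Mul(-15, 6), Mul(4, Add(Mul(2, 2, Add(-3, 2)), Add(0, Mul(-1, -2))))) = Mul(-90, Mul(4, Add(Mul(2, 2, -1), Add(0, 2)))) = Mul(-90, Mul(4, Add(-4, 2))) = Mul(-90, Mul(4, -2)) = Mul(-90, -8) = 720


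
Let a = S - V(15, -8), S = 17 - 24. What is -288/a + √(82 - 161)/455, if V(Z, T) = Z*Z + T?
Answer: 9/7 + I*√79/455 ≈ 1.2857 + 0.019534*I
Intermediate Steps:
V(Z, T) = T + Z² (V(Z, T) = Z² + T = T + Z²)
S = -7
a = -224 (a = -7 - (-8 + 15²) = -7 - (-8 + 225) = -7 - 1*217 = -7 - 217 = -224)
-288/a + √(82 - 161)/455 = -288/(-224) + √(82 - 161)/455 = -288*(-1/224) + √(-79)*(1/455) = 9/7 + (I*√79)*(1/455) = 9/7 + I*√79/455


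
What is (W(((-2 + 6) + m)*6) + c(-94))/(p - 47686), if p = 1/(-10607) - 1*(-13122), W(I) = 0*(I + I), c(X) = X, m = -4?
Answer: 997058/366620349 ≈ 0.0027196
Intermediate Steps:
W(I) = 0 (W(I) = 0*(2*I) = 0)
p = 139185053/10607 (p = -1/10607 + 13122 = 139185053/10607 ≈ 13122.)
(W(((-2 + 6) + m)*6) + c(-94))/(p - 47686) = (0 - 94)/(139185053/10607 - 47686) = -94/(-366620349/10607) = -94*(-10607/366620349) = 997058/366620349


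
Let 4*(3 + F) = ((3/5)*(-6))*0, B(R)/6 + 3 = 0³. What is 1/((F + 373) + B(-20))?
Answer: 1/352 ≈ 0.0028409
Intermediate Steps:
B(R) = -18 (B(R) = -18 + 6*0³ = -18 + 6*0 = -18 + 0 = -18)
F = -3 (F = -3 + (((3/5)*(-6))*0)/4 = -3 + (((3*(⅕))*(-6))*0)/4 = -3 + (((⅗)*(-6))*0)/4 = -3 + (-18/5*0)/4 = -3 + (¼)*0 = -3 + 0 = -3)
1/((F + 373) + B(-20)) = 1/((-3 + 373) - 18) = 1/(370 - 18) = 1/352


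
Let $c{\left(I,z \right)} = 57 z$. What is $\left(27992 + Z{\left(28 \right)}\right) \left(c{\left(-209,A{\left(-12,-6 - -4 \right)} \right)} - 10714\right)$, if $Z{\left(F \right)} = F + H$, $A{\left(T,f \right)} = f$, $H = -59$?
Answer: $-302761708$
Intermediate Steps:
$Z{\left(F \right)} = -59 + F$ ($Z{\left(F \right)} = F - 59 = -59 + F$)
$\left(27992 + Z{\left(28 \right)}\right) \left(c{\left(-209,A{\left(-12,-6 - -4 \right)} \right)} - 10714\right) = \left(27992 + \left(-59 + 28\right)\right) \left(57 \left(-6 - -4\right) - 10714\right) = \left(27992 - 31\right) \left(57 \left(-6 + 4\right) - 10714\right) = 27961 \left(57 \left(-2\right) - 10714\right) = 27961 \left(-114 - 10714\right) = 27961 \left(-10828\right) = -302761708$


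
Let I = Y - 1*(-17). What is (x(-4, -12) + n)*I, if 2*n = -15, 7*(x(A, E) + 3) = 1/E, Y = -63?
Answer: 20309/42 ≈ 483.55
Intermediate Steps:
x(A, E) = -3 + 1/(7*E)
n = -15/2 (n = (½)*(-15) = -15/2 ≈ -7.5000)
I = -46 (I = -63 - 1*(-17) = -63 + 17 = -46)
(x(-4, -12) + n)*I = ((-3 + (⅐)/(-12)) - 15/2)*(-46) = ((-3 + (⅐)*(-1/12)) - 15/2)*(-46) = ((-3 - 1/84) - 15/2)*(-46) = (-253/84 - 15/2)*(-46) = -883/84*(-46) = 20309/42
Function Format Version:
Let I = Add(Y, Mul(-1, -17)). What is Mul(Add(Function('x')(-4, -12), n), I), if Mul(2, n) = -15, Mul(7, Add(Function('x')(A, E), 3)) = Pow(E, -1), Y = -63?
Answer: Rational(20309, 42) ≈ 483.55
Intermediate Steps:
Function('x')(A, E) = Add(-3, Mul(Rational(1, 7), Pow(E, -1)))
n = Rational(-15, 2) (n = Mul(Rational(1, 2), -15) = Rational(-15, 2) ≈ -7.5000)
I = -46 (I = Add(-63, Mul(-1, -17)) = Add(-63, 17) = -46)
Mul(Add(Function('x')(-4, -12), n), I) = Mul(Add(Add(-3, Mul(Rational(1, 7), Pow(-12, -1))), Rational(-15, 2)), -46) = Mul(Add(Add(-3, Mul(Rational(1, 7), Rational(-1, 12))), Rational(-15, 2)), -46) = Mul(Add(Add(-3, Rational(-1, 84)), Rational(-15, 2)), -46) = Mul(Add(Rational(-253, 84), Rational(-15, 2)), -46) = Mul(Rational(-883, 84), -46) = Rational(20309, 42)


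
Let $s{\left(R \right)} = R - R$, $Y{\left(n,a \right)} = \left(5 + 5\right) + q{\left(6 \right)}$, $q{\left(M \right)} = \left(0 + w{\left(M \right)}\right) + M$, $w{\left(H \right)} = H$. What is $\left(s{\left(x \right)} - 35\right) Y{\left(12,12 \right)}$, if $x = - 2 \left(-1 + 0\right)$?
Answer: $-770$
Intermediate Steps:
$x = 2$ ($x = \left(-2\right) \left(-1\right) = 2$)
$q{\left(M \right)} = 2 M$ ($q{\left(M \right)} = \left(0 + M\right) + M = M + M = 2 M$)
$Y{\left(n,a \right)} = 22$ ($Y{\left(n,a \right)} = \left(5 + 5\right) + 2 \cdot 6 = 10 + 12 = 22$)
$s{\left(R \right)} = 0$
$\left(s{\left(x \right)} - 35\right) Y{\left(12,12 \right)} = \left(0 - 35\right) 22 = \left(-35\right) 22 = -770$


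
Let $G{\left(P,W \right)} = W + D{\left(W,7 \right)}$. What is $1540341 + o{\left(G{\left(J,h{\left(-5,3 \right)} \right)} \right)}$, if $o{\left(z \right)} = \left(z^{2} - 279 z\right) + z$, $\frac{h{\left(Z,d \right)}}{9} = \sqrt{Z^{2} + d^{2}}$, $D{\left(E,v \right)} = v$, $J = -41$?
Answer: $1541198 - 2376 \sqrt{34} \approx 1.5273 \cdot 10^{6}$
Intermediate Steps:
$h{\left(Z,d \right)} = 9 \sqrt{Z^{2} + d^{2}}$
$G{\left(P,W \right)} = 7 + W$ ($G{\left(P,W \right)} = W + 7 = 7 + W$)
$o{\left(z \right)} = z^{2} - 278 z$
$1540341 + o{\left(G{\left(J,h{\left(-5,3 \right)} \right)} \right)} = 1540341 + \left(7 + 9 \sqrt{\left(-5\right)^{2} + 3^{2}}\right) \left(-278 + \left(7 + 9 \sqrt{\left(-5\right)^{2} + 3^{2}}\right)\right) = 1540341 + \left(7 + 9 \sqrt{25 + 9}\right) \left(-278 + \left(7 + 9 \sqrt{25 + 9}\right)\right) = 1540341 + \left(7 + 9 \sqrt{34}\right) \left(-278 + \left(7 + 9 \sqrt{34}\right)\right) = 1540341 + \left(7 + 9 \sqrt{34}\right) \left(-271 + 9 \sqrt{34}\right) = 1540341 + \left(-271 + 9 \sqrt{34}\right) \left(7 + 9 \sqrt{34}\right)$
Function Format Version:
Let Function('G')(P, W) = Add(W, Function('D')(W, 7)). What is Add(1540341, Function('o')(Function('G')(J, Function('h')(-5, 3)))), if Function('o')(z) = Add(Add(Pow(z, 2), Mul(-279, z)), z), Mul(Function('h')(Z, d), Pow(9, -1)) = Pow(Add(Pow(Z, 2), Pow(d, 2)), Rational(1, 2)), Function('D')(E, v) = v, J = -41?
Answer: Add(1541198, Mul(-2376, Pow(34, Rational(1, 2)))) ≈ 1.5273e+6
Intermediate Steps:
Function('h')(Z, d) = Mul(9, Pow(Add(Pow(Z, 2), Pow(d, 2)), Rational(1, 2)))
Function('G')(P, W) = Add(7, W) (Function('G')(P, W) = Add(W, 7) = Add(7, W))
Function('o')(z) = Add(Pow(z, 2), Mul(-278, z))
Add(1540341, Function('o')(Function('G')(J, Function('h')(-5, 3)))) = Add(1540341, Mul(Add(7, Mul(9, Pow(Add(Pow(-5, 2), Pow(3, 2)), Rational(1, 2)))), Add(-278, Add(7, Mul(9, Pow(Add(Pow(-5, 2), Pow(3, 2)), Rational(1, 2))))))) = Add(1540341, Mul(Add(7, Mul(9, Pow(Add(25, 9), Rational(1, 2)))), Add(-278, Add(7, Mul(9, Pow(Add(25, 9), Rational(1, 2))))))) = Add(1540341, Mul(Add(7, Mul(9, Pow(34, Rational(1, 2)))), Add(-278, Add(7, Mul(9, Pow(34, Rational(1, 2))))))) = Add(1540341, Mul(Add(7, Mul(9, Pow(34, Rational(1, 2)))), Add(-271, Mul(9, Pow(34, Rational(1, 2)))))) = Add(1540341, Mul(Add(-271, Mul(9, Pow(34, Rational(1, 2)))), Add(7, Mul(9, Pow(34, Rational(1, 2))))))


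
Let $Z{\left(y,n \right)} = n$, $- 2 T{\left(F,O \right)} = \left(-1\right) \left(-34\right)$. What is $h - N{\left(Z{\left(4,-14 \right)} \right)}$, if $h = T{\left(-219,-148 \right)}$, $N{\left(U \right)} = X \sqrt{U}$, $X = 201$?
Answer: $-17 - 201 i \sqrt{14} \approx -17.0 - 752.07 i$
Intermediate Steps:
$T{\left(F,O \right)} = -17$ ($T{\left(F,O \right)} = - \frac{\left(-1\right) \left(-34\right)}{2} = \left(- \frac{1}{2}\right) 34 = -17$)
$N{\left(U \right)} = 201 \sqrt{U}$
$h = -17$
$h - N{\left(Z{\left(4,-14 \right)} \right)} = -17 - 201 \sqrt{-14} = -17 - 201 i \sqrt{14}$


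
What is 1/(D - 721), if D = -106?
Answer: -1/827 ≈ -0.0012092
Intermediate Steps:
1/(D - 721) = 1/(-106 - 721) = 1/(-827) = -1/827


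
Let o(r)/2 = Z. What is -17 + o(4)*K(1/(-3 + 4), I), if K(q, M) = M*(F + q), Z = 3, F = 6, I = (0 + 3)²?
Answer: 361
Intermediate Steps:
I = 9 (I = 3² = 9)
o(r) = 6 (o(r) = 2*3 = 6)
K(q, M) = M*(6 + q)
-17 + o(4)*K(1/(-3 + 4), I) = -17 + 6*(9*(6 + 1/(-3 + 4))) = -17 + 6*(9*(6 + 1/1)) = -17 + 6*(9*(6 + 1)) = -17 + 6*(9*7) = -17 + 6*63 = -17 + 378 = 361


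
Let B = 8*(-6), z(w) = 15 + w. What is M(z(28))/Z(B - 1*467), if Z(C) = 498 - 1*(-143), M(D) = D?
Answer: 43/641 ≈ 0.067083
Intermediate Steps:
B = -48
Z(C) = 641 (Z(C) = 498 + 143 = 641)
M(z(28))/Z(B - 1*467) = (15 + 28)/641 = 43*(1/641) = 43/641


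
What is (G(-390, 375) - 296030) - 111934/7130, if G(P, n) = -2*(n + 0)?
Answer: -1058076667/3565 ≈ -2.9680e+5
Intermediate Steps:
G(P, n) = -2*n
(G(-390, 375) - 296030) - 111934/7130 = (-2*375 - 296030) - 111934/7130 = (-750 - 296030) - 111934*1/7130 = -296780 - 55967/3565 = -1058076667/3565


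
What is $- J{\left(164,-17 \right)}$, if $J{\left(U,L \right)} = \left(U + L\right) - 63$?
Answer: $-84$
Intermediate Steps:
$J{\left(U,L \right)} = -63 + L + U$ ($J{\left(U,L \right)} = \left(L + U\right) - 63 = -63 + L + U$)
$- J{\left(164,-17 \right)} = - (-63 - 17 + 164) = \left(-1\right) 84 = -84$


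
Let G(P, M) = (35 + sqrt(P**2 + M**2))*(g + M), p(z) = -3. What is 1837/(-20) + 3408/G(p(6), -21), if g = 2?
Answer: -1177417/11780 + 10224*sqrt(2)/2945 ≈ -95.041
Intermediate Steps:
G(P, M) = (2 + M)*(35 + sqrt(M**2 + P**2)) (G(P, M) = (35 + sqrt(P**2 + M**2))*(2 + M) = (35 + sqrt(M**2 + P**2))*(2 + M) = (2 + M)*(35 + sqrt(M**2 + P**2)))
1837/(-20) + 3408/G(p(6), -21) = 1837/(-20) + 3408/(70 + 2*sqrt((-21)**2 + (-3)**2) + 35*(-21) - 21*sqrt((-21)**2 + (-3)**2)) = 1837*(-1/20) + 3408/(70 + 2*sqrt(441 + 9) - 735 - 21*sqrt(441 + 9)) = -1837/20 + 3408/(70 + 2*sqrt(450) - 735 - 315*sqrt(2)) = -1837/20 + 3408/(70 + 2*(15*sqrt(2)) - 735 - 315*sqrt(2)) = -1837/20 + 3408/(70 + 30*sqrt(2) - 735 - 315*sqrt(2)) = -1837/20 + 3408/(-665 - 285*sqrt(2))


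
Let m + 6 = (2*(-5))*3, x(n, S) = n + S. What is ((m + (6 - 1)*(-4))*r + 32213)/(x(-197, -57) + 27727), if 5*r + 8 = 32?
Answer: 159721/137365 ≈ 1.1627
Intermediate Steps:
r = 24/5 (r = -8/5 + (⅕)*32 = -8/5 + 32/5 = 24/5 ≈ 4.8000)
x(n, S) = S + n
m = -36 (m = -6 + (2*(-5))*3 = -6 - 10*3 = -6 - 30 = -36)
((m + (6 - 1)*(-4))*r + 32213)/(x(-197, -57) + 27727) = ((-36 + (6 - 1)*(-4))*(24/5) + 32213)/((-57 - 197) + 27727) = ((-36 + 5*(-4))*(24/5) + 32213)/(-254 + 27727) = ((-36 - 20)*(24/5) + 32213)/27473 = (-56*24/5 + 32213)*(1/27473) = (-1344/5 + 32213)*(1/27473) = (159721/5)*(1/27473) = 159721/137365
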